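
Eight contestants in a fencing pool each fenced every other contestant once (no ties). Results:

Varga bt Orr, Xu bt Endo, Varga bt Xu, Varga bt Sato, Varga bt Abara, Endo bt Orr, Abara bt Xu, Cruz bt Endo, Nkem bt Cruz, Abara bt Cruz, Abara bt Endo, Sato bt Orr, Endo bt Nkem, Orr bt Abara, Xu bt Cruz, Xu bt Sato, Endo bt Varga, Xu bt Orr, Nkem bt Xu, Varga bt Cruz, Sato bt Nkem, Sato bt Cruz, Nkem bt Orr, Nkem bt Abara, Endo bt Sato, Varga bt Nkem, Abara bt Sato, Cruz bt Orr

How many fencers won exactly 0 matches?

0

Win totals: Orr 1, Sato 3, Endo 4, Xu 4, Nkem 4, Cruz 2, Varga 6, Abara 4.
No fencer has exactly 0 wins.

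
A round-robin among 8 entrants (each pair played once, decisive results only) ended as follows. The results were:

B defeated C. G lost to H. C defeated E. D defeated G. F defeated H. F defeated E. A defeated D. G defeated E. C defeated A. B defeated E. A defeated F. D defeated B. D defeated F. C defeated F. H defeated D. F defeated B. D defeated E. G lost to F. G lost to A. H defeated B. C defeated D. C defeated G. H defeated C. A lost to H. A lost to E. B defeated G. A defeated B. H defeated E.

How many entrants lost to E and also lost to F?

0

E beat: A.
F beat: B, E, G, H.
No one was beaten by both.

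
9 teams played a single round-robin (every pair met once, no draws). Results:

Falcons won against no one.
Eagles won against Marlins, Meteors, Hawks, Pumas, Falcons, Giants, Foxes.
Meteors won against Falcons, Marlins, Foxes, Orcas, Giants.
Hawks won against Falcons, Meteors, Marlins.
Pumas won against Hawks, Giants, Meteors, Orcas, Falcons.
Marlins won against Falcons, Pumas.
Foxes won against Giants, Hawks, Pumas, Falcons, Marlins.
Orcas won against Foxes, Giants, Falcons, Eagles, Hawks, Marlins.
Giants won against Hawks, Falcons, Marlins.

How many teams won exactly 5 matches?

3

Win totals: Orcas 6, Pumas 5, Marlins 2, Eagles 7, Meteors 5, Giants 3, Falcons 0, Hawks 3, Foxes 5.
Exactly 5: Pumas, Meteors, Foxes — 3 teams.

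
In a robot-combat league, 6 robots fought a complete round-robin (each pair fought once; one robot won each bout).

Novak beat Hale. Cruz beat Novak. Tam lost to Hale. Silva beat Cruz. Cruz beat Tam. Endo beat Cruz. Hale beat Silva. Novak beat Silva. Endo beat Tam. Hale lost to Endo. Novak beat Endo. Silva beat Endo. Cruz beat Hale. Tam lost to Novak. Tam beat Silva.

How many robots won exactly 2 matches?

2

Win totals: Tam 1, Hale 2, Novak 4, Silva 2, Cruz 3, Endo 3.
Exactly 2: Hale, Silva — 2 robots.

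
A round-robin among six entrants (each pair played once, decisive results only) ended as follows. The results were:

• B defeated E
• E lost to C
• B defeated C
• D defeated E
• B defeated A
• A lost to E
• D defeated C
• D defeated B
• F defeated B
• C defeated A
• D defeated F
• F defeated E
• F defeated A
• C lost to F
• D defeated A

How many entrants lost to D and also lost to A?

D beat: A, B, C, E, F.
A beat: no one.
No one was beaten by both.

0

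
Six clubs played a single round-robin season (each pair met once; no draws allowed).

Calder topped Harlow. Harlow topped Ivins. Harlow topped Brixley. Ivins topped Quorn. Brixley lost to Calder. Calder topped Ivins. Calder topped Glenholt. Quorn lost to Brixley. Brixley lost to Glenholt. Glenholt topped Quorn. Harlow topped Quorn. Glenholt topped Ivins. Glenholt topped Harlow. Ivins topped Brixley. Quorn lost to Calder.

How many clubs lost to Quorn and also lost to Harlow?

0

Quorn beat: no one.
Harlow beat: Quorn, Brixley, Ivins.
No one was beaten by both.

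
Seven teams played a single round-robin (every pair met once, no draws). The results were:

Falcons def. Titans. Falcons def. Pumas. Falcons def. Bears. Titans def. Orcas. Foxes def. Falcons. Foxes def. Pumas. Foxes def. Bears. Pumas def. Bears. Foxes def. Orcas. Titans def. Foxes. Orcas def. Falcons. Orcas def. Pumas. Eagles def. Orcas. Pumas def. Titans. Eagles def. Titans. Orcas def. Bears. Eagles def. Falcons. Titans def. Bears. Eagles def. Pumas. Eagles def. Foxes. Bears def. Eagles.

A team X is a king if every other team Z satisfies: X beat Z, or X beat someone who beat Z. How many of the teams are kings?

Orcas cannot reach Foxes in two steps.
Titans reaches everyone (king).
Foxes reaches everyone (king).
Falcons reaches everyone (king).
Bears reaches everyone (king).
Pumas cannot reach Falcons in two steps.
Eagles reaches everyone (king).
Kings: Titans, Foxes, Falcons, Bears, Eagles — 5.

5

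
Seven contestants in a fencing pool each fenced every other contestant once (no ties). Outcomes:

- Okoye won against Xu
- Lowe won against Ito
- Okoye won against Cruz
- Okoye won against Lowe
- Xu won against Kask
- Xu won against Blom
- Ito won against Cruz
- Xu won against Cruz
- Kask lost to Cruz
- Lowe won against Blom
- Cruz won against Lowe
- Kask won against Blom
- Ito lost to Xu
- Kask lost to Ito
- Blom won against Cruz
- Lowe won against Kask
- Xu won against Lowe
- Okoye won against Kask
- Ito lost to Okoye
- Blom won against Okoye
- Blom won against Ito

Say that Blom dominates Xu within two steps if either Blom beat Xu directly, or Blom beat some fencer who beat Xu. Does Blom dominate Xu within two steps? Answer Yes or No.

Yes

Blom did not beat Xu directly.
Blom beat Cruz, Okoye, Ito. Of those, Okoye beat Xu.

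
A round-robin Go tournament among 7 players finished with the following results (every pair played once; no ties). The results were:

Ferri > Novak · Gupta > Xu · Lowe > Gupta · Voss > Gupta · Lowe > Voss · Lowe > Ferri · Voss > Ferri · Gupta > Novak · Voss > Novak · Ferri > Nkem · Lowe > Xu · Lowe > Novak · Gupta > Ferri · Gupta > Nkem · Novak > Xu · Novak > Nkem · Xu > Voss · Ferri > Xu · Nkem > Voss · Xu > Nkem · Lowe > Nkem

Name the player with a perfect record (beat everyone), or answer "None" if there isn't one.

Lowe

Lowe has 6 wins out of 6 opponents — a perfect record.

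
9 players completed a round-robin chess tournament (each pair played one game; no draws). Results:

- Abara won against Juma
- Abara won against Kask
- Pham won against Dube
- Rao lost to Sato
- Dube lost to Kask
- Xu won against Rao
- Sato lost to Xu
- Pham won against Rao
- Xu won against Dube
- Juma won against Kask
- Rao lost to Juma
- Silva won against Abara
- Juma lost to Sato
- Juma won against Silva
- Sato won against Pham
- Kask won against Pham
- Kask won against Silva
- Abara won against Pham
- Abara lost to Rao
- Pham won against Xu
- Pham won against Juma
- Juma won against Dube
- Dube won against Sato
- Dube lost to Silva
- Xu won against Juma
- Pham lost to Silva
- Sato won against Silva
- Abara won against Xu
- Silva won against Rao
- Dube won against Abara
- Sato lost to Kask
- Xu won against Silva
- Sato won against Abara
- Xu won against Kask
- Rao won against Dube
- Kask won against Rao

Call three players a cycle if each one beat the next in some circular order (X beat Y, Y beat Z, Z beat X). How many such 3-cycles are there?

Win totals: Kask 5, Xu 6, Pham 4, Dube 2, Abara 4, Juma 4, Sato 5, Rao 2, Silva 4.
A player with w wins dominates both others in C(w,2) triples; summing gives 10 + 15 + 6 + 1 + 6 + 6 + 10 + 1 + 6 = 61 transitive triples.
Total triples C(9,3) = 84, so cyclic triples = 84 − 61 = 23.

23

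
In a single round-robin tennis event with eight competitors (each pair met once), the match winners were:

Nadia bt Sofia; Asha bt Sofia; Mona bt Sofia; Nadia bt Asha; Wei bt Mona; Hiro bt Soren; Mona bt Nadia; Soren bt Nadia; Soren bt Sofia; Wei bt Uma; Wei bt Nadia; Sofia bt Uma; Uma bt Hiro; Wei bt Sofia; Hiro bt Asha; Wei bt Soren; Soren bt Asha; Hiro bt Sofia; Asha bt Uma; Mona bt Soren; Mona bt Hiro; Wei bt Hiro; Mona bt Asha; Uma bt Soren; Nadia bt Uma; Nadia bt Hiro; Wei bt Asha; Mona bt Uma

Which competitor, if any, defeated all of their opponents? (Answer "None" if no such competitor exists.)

Wei has 7 wins out of 7 opponents — a perfect record.

Wei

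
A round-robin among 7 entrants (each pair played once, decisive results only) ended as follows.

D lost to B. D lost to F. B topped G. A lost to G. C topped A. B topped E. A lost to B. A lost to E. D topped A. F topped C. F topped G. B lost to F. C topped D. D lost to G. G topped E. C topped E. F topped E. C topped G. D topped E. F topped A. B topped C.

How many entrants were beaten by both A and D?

0

A beat: no one.
D beat: A, E.
No one was beaten by both.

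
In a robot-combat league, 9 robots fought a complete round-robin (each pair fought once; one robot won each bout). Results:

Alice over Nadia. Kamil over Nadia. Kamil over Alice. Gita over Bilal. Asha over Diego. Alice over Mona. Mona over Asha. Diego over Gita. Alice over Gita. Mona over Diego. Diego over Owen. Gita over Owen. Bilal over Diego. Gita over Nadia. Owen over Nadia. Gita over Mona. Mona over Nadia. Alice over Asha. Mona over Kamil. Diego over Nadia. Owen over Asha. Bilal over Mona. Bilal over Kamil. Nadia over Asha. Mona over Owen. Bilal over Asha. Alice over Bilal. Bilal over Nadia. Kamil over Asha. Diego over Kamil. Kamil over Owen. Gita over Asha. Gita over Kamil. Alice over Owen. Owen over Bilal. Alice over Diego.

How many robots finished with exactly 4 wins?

Win totals: Bilal 5, Kamil 4, Gita 6, Owen 3, Diego 4, Nadia 1, Asha 1, Alice 7, Mona 5.
Exactly 4: Kamil, Diego — 2 robots.

2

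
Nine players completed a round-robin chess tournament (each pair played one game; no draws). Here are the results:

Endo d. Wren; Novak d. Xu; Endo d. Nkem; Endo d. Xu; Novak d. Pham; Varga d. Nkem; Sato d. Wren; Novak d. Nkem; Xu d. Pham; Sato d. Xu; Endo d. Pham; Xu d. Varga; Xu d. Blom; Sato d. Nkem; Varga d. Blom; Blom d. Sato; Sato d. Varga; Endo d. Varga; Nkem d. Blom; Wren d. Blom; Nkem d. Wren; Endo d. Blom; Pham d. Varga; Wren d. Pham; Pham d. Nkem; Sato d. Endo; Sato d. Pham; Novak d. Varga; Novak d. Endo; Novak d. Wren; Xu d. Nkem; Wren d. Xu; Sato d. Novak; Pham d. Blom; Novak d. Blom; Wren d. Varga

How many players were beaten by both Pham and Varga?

Pham beat: Nkem, Blom, Varga.
Varga beat: Nkem, Blom.
Both beat: Nkem, Blom — 2.

2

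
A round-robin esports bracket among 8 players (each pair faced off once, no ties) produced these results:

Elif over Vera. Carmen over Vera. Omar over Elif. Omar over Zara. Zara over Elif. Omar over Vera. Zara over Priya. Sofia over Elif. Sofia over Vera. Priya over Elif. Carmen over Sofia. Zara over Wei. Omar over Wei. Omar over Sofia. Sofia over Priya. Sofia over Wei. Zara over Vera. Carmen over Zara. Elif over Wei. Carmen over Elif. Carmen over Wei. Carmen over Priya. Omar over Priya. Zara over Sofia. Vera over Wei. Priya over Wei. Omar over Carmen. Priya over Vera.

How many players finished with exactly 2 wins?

1

Win totals: Priya 3, Omar 7, Zara 5, Carmen 6, Elif 2, Vera 1, Wei 0, Sofia 4.
Exactly 2: Elif — 1 player.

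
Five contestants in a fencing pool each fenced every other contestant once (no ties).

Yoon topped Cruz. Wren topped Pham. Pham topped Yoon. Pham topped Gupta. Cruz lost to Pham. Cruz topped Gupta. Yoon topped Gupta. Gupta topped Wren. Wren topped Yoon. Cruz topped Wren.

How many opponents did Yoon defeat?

2

Yoon's results: beat Gupta, Cruz; lost to Wren, Pham.
That is 2 wins.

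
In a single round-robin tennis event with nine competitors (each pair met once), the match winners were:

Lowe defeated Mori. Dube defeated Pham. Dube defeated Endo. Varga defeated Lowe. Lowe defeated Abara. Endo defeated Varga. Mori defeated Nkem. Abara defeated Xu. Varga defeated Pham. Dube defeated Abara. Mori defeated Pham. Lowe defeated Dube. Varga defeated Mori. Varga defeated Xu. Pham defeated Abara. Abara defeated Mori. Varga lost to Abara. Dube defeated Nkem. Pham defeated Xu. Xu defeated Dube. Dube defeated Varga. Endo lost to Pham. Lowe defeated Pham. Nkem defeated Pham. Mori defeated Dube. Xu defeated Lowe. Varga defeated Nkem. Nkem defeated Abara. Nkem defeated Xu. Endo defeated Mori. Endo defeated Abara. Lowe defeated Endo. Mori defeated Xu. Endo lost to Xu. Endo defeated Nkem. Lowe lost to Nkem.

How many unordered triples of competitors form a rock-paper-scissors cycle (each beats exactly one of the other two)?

Win totals: Pham 3, Varga 5, Dube 5, Endo 4, Xu 3, Mori 4, Abara 3, Nkem 4, Lowe 5.
A competitor with w wins dominates both others in C(w,2) triples; summing gives 3 + 10 + 10 + 6 + 3 + 6 + 3 + 6 + 10 = 57 transitive triples.
Total triples C(9,3) = 84, so cyclic triples = 84 − 57 = 27.

27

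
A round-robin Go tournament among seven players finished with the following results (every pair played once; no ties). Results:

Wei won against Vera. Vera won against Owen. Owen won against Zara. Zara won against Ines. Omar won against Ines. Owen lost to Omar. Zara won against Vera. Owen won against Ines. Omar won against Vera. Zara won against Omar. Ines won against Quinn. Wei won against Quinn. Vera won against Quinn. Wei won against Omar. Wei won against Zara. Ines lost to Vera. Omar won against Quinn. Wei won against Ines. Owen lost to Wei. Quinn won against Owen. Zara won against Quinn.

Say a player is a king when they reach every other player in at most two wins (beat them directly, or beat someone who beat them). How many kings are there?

Ines cannot reach Zara, Vera, Wei, Omar in two steps.
Zara cannot reach Wei in two steps.
Vera cannot reach Wei, Omar in two steps.
Owen cannot reach Wei in two steps.
Wei reaches everyone (king).
Omar cannot reach Wei in two steps.
Quinn cannot reach Vera, Wei, Omar in two steps.
Kings: Wei — 1.

1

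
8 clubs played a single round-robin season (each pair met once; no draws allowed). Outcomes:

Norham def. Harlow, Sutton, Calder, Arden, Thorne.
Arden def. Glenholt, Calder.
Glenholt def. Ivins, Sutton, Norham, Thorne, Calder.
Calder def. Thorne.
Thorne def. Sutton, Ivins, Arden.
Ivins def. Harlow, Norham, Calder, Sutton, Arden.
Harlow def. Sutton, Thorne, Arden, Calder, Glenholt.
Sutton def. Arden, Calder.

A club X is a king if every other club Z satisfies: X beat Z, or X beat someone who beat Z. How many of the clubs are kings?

5

Arden cannot reach Harlow in two steps.
Harlow reaches everyone (king).
Calder cannot reach Harlow, Glenholt, Norham in two steps.
Thorne reaches everyone (king).
Sutton cannot reach Harlow, Norham, Ivins in two steps.
Glenholt reaches everyone (king).
Norham reaches everyone (king).
Ivins reaches everyone (king).
Kings: Harlow, Thorne, Glenholt, Norham, Ivins — 5.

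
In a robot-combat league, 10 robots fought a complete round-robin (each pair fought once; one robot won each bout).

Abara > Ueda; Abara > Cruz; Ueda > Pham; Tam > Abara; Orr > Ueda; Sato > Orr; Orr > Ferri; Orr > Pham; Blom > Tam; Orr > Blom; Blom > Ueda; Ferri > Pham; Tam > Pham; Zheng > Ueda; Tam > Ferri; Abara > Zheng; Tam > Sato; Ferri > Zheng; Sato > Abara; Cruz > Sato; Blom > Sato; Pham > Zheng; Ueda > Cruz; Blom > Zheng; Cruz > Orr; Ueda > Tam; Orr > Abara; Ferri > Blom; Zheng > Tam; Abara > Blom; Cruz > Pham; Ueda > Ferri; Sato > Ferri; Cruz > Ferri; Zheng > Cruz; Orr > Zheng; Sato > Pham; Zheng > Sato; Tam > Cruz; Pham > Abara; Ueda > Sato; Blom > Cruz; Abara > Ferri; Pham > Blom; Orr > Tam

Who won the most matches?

Win totals: Sato 4, Pham 3, Cruz 4, Ueda 5, Orr 7, Ferri 3, Abara 5, Tam 5, Blom 5, Zheng 4.
Orr leads with 7 wins (next highest: 5).

Orr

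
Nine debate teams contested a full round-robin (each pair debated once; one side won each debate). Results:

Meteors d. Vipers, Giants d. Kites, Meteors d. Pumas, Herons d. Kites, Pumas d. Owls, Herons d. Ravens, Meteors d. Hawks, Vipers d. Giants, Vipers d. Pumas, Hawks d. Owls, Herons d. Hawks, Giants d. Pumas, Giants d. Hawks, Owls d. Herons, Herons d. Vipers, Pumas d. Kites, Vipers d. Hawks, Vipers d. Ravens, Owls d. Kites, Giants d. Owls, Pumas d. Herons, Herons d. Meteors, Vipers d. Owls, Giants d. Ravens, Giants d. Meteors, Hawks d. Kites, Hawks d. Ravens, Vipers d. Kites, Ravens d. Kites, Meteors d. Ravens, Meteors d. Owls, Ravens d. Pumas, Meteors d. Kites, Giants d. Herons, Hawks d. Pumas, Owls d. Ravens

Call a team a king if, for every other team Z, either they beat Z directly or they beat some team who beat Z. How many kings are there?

Kites cannot reach Owls, Pumas, Vipers, Hawks, Herons, Giants, Meteors, Ravens in two steps.
Owls cannot reach Giants in two steps.
Pumas cannot reach Giants in two steps.
Vipers reaches everyone (king).
Hawks cannot reach Vipers, Giants, Meteors in two steps.
Herons reaches everyone (king).
Giants reaches everyone (king).
Meteors reaches everyone (king).
Ravens cannot reach Vipers, Hawks, Giants, Meteors in two steps.
Kings: Vipers, Herons, Giants, Meteors — 4.

4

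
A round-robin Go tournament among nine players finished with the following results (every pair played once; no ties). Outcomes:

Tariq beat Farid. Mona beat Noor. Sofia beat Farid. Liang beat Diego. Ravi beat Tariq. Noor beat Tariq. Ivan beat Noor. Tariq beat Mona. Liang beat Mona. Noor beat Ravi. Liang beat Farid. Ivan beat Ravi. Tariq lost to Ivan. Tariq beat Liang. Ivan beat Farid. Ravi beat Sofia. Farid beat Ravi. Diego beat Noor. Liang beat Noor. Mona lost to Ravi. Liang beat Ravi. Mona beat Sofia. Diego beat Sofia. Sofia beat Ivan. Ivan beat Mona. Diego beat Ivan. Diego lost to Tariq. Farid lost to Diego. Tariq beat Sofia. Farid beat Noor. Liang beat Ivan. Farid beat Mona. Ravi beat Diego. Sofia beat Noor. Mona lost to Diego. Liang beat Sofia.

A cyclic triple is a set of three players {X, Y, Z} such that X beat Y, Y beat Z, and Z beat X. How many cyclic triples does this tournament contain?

19

Win totals: Diego 5, Tariq 5, Sofia 3, Farid 3, Ravi 4, Mona 2, Noor 2, Liang 7, Ivan 5.
A player with w wins dominates both others in C(w,2) triples; summing gives 10 + 10 + 3 + 3 + 6 + 1 + 1 + 21 + 10 = 65 transitive triples.
Total triples C(9,3) = 84, so cyclic triples = 84 − 65 = 19.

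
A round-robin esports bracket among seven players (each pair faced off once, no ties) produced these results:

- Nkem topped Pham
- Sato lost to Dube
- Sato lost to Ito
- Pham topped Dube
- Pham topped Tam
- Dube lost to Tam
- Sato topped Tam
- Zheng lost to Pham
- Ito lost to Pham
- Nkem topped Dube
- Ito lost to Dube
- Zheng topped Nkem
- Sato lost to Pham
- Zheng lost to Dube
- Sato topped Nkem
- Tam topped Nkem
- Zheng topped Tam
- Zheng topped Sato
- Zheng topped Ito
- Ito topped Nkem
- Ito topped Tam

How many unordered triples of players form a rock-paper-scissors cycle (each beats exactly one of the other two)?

10

Win totals: Sato 2, Ito 3, Tam 2, Nkem 2, Pham 5, Zheng 4, Dube 3.
A player with w wins dominates both others in C(w,2) triples; summing gives 1 + 3 + 1 + 1 + 10 + 6 + 3 = 25 transitive triples.
Total triples C(7,3) = 35, so cyclic triples = 35 − 25 = 10.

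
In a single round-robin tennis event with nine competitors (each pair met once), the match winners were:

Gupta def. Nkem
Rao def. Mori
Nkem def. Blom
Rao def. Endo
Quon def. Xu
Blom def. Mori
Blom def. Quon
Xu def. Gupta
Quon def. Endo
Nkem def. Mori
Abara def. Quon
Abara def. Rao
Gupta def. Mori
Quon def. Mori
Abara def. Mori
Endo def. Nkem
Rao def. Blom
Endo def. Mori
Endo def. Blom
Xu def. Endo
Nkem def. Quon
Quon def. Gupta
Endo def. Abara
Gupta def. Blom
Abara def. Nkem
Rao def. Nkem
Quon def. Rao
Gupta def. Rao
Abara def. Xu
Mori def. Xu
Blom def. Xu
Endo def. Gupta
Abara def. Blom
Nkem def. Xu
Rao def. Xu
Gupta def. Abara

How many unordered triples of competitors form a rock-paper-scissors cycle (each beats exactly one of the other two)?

19

Win totals: Blom 3, Nkem 4, Endo 5, Gupta 5, Rao 5, Quon 5, Mori 1, Xu 2, Abara 6.
A competitor with w wins dominates both others in C(w,2) triples; summing gives 3 + 6 + 10 + 10 + 10 + 10 + 0 + 1 + 15 = 65 transitive triples.
Total triples C(9,3) = 84, so cyclic triples = 84 − 65 = 19.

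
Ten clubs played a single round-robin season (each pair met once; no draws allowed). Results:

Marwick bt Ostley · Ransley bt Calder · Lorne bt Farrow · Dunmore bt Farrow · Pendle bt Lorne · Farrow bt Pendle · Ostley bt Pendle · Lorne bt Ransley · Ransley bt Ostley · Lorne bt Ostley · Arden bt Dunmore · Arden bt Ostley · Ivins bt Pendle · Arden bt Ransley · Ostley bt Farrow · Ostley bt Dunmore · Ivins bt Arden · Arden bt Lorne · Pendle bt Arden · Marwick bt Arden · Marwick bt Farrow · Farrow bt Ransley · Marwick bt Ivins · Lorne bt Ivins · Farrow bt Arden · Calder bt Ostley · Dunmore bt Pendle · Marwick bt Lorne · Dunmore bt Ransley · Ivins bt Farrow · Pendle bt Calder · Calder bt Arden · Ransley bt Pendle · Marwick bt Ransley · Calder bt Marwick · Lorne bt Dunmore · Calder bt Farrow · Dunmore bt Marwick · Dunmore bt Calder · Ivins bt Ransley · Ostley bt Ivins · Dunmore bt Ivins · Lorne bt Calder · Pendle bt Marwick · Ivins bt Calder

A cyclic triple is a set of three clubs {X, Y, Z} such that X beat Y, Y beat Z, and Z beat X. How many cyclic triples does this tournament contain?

Win totals: Pendle 4, Ivins 5, Dunmore 6, Farrow 3, Arden 4, Calder 4, Lorne 6, Ransley 3, Marwick 6, Ostley 4.
A club with w wins dominates both others in C(w,2) triples; summing gives 6 + 10 + 15 + 3 + 6 + 6 + 15 + 3 + 15 + 6 = 85 transitive triples.
Total triples C(10,3) = 120, so cyclic triples = 120 − 85 = 35.

35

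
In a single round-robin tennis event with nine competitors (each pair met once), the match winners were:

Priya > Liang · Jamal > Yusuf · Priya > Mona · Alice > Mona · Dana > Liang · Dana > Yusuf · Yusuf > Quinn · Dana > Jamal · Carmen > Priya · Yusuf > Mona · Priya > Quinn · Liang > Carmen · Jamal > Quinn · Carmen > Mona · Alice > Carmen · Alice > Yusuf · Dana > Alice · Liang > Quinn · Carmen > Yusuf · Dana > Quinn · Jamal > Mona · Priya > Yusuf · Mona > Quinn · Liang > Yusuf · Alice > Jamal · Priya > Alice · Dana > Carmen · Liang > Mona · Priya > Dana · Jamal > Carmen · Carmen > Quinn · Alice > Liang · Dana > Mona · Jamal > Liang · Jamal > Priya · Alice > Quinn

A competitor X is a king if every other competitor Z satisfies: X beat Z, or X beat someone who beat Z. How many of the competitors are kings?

3

Mona cannot reach Carmen, Liang, Alice, Priya, Dana, Jamal, Yusuf in two steps.
Carmen cannot reach Jamal in two steps.
Liang cannot reach Alice, Dana, Jamal in two steps.
Alice cannot reach Dana in two steps.
Priya reaches everyone (king).
Quinn cannot reach Mona, Carmen, Liang, Alice, Priya, Dana, Jamal, Yusuf in two steps.
Dana reaches everyone (king).
Jamal reaches everyone (king).
Yusuf cannot reach Carmen, Liang, Alice, Priya, Dana, Jamal in two steps.
Kings: Priya, Dana, Jamal — 3.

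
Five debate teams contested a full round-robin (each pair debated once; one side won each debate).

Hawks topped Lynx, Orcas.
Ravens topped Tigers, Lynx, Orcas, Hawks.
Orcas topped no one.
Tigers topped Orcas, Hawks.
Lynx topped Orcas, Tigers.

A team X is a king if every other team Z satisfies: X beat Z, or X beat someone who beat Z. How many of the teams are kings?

Orcas cannot reach Ravens, Lynx, Tigers, Hawks in two steps.
Ravens reaches everyone (king).
Lynx cannot reach Ravens in two steps.
Tigers cannot reach Ravens in two steps.
Hawks cannot reach Ravens in two steps.
Kings: Ravens — 1.

1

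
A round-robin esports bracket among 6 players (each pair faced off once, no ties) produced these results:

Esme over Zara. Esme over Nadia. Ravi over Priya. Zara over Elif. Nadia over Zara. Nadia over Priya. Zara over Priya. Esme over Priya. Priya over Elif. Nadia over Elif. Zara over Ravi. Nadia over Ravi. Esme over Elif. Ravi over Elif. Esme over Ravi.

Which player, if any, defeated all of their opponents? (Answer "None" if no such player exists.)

Esme has 5 wins out of 5 opponents — a perfect record.

Esme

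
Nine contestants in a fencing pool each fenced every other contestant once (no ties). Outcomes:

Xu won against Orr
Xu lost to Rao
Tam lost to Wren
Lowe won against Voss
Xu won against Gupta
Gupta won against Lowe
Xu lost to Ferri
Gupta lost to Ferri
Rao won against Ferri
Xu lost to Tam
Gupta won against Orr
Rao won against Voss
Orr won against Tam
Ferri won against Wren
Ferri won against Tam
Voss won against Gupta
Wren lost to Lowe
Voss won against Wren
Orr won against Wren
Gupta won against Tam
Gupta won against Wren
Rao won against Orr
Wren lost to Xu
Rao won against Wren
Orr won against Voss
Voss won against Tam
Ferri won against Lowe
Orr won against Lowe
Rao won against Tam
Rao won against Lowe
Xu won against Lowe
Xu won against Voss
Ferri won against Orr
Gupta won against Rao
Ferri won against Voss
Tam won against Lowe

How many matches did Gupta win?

Gupta's results: beat Orr, Lowe, Wren, Tam, Rao; lost to Voss, Ferri, Xu.
That is 5 wins.

5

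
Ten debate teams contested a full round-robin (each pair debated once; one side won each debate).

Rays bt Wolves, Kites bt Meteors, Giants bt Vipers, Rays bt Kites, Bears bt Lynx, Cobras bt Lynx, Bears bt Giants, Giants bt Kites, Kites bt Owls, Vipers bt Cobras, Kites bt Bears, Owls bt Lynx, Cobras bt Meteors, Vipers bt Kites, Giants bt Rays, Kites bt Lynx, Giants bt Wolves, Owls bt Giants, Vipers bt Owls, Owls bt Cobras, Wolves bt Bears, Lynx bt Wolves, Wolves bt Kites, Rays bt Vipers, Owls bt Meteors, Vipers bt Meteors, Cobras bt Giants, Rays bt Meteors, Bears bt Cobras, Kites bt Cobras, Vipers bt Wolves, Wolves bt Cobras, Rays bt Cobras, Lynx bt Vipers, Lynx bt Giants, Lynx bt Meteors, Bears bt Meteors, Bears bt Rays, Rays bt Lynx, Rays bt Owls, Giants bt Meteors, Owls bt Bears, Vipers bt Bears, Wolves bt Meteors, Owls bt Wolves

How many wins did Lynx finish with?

Lynx's results: beat Vipers, Wolves, Giants, Meteors; lost to Owls, Cobras, Kites, Bears, Rays.
That is 4 wins.

4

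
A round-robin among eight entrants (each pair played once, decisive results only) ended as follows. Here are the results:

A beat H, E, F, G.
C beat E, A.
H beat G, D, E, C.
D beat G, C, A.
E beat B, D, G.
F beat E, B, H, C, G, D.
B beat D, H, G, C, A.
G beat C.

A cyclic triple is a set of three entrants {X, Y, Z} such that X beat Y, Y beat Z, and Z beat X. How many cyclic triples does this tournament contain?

12

Win totals: A 4, B 5, C 2, D 3, E 3, F 6, G 1, H 4.
An entrant with w wins dominates both others in C(w,2) triples; summing gives 6 + 10 + 1 + 3 + 3 + 15 + 0 + 6 = 44 transitive triples.
Total triples C(8,3) = 56, so cyclic triples = 56 − 44 = 12.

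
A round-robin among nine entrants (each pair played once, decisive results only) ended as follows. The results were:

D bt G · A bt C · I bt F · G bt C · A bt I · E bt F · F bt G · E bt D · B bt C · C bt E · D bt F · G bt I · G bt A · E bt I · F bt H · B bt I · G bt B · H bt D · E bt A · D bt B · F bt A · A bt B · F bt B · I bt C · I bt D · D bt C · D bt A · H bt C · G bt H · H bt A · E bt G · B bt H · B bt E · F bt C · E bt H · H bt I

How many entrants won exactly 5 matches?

Win totals: A 3, B 4, C 1, D 5, E 6, F 5, G 5, H 4, I 3.
Exactly 5: D, F, G — 3 entrants.

3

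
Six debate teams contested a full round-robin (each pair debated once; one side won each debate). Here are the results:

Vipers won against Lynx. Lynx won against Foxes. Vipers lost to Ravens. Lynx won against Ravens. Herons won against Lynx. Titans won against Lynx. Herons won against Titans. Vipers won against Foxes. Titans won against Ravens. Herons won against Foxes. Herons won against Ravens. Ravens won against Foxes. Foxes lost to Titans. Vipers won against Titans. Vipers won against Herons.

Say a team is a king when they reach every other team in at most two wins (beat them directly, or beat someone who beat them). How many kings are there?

3

Lynx cannot reach Titans, Herons in two steps.
Titans cannot reach Herons in two steps.
Ravens reaches everyone (king).
Foxes cannot reach Lynx, Titans, Ravens, Vipers, Herons in two steps.
Vipers reaches everyone (king).
Herons reaches everyone (king).
Kings: Ravens, Vipers, Herons — 3.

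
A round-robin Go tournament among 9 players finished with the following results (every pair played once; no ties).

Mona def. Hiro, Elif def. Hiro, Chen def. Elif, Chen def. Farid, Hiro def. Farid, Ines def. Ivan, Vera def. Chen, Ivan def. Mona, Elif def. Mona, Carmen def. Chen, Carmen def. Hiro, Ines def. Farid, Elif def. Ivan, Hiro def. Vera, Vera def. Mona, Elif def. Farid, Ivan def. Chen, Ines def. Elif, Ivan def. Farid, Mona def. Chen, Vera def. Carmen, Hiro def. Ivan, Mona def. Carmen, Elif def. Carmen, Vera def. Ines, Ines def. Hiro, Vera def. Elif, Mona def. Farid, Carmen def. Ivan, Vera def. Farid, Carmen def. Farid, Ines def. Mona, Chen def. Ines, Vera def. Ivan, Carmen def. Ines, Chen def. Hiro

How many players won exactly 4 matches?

Win totals: Ines 5, Chen 4, Hiro 3, Farid 0, Carmen 5, Vera 7, Ivan 3, Mona 4, Elif 5.
Exactly 4: Chen, Mona — 2 players.

2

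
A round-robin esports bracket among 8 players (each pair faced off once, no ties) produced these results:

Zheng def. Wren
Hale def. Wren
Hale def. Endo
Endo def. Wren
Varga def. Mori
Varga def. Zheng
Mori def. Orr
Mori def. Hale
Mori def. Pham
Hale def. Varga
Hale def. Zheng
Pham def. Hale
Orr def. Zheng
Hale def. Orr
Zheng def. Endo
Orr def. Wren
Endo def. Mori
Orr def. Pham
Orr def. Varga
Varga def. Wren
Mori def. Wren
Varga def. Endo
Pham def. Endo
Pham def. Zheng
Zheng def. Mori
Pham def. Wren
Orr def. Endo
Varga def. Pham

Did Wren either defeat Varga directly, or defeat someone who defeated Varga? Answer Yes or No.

Wren did not beat Varga directly.
Wren beat no one, so there is no intermediate player.

No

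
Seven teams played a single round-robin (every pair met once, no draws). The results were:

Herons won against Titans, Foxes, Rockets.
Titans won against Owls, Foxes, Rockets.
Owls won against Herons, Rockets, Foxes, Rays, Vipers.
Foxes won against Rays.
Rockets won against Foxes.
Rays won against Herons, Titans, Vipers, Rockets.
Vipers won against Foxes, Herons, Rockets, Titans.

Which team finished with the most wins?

Owls

Win totals: Herons 3, Titans 3, Rockets 1, Foxes 1, Vipers 4, Rays 4, Owls 5.
Owls leads with 5 wins (next highest: 4).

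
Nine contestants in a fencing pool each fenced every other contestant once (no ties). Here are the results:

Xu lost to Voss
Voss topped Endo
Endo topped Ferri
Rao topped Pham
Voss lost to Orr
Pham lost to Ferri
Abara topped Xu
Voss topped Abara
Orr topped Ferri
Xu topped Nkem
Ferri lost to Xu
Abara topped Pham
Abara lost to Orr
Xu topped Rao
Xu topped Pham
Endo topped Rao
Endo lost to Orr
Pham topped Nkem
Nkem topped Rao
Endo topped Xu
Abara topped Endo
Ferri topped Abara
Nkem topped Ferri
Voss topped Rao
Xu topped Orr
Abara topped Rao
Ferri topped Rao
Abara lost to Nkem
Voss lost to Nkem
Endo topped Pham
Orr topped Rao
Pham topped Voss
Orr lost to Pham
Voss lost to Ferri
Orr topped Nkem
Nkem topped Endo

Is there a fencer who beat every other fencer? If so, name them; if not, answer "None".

Highest win total is Orr with 6 (out of 8 possible).
Orr lost to Pham, Xu, so no fencer went undefeated.

None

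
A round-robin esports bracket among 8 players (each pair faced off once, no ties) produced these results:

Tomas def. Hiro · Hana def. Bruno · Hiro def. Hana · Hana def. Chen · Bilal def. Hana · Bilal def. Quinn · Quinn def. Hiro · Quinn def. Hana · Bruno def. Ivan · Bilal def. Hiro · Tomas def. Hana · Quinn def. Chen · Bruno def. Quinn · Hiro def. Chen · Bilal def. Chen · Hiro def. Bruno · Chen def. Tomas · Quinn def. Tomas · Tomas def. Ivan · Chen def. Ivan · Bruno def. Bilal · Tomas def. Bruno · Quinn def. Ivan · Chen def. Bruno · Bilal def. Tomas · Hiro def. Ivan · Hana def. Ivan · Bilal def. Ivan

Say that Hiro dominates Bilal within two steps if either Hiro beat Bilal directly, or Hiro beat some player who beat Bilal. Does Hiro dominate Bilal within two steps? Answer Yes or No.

Hiro did not beat Bilal directly.
Hiro beat Bruno, Hana, Chen, Ivan. Of those, Bruno beat Bilal.

Yes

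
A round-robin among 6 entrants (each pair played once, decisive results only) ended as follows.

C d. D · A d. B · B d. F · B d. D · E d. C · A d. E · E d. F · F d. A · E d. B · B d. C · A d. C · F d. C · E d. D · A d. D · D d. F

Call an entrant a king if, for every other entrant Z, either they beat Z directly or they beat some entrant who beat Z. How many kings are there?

3

A reaches everyone (king).
B cannot reach E in two steps.
C cannot reach A, B, E in two steps.
D cannot reach B, E in two steps.
E reaches everyone (king).
F reaches everyone (king).
Kings: A, E, F — 3.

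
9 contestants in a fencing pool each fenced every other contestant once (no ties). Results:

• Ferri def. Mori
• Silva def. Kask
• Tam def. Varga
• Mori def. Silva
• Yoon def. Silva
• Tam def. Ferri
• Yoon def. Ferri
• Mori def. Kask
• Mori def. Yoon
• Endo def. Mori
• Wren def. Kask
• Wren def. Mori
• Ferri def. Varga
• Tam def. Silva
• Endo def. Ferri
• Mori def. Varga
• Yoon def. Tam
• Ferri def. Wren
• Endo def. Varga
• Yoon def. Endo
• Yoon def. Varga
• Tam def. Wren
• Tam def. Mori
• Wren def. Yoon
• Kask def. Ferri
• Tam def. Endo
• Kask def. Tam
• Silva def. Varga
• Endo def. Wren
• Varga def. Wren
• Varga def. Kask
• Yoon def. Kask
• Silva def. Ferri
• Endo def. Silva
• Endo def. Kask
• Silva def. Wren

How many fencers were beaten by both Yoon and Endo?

4

Yoon beat: Endo, Ferri, Tam, Kask, Silva, Varga.
Endo beat: Wren, Ferri, Mori, Kask, Silva, Varga.
Both beat: Ferri, Kask, Silva, Varga — 4.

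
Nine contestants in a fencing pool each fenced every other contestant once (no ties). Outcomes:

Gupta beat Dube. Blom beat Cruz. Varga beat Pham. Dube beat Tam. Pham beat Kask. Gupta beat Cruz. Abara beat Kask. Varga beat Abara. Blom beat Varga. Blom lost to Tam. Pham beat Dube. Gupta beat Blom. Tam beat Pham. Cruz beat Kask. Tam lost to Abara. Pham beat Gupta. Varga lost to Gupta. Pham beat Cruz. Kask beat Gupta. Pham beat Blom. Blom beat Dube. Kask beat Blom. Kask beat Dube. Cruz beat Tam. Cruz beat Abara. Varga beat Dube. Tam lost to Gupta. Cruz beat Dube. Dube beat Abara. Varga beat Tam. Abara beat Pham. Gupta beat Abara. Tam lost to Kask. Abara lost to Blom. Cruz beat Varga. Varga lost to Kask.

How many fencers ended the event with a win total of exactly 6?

1

Win totals: Tam 2, Kask 5, Gupta 6, Cruz 5, Blom 4, Pham 5, Abara 3, Varga 4, Dube 2.
Exactly 6: Gupta — 1 fencer.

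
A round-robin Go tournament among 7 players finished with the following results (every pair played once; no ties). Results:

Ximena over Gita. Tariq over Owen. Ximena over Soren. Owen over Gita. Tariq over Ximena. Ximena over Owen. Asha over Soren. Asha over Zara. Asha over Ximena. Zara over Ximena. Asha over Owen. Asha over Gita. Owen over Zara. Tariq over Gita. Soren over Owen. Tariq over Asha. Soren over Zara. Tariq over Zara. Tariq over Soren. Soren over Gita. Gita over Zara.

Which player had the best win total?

Win totals: Tariq 6, Gita 1, Soren 3, Zara 1, Owen 2, Ximena 3, Asha 5.
Tariq leads with 6 wins (next highest: 5).

Tariq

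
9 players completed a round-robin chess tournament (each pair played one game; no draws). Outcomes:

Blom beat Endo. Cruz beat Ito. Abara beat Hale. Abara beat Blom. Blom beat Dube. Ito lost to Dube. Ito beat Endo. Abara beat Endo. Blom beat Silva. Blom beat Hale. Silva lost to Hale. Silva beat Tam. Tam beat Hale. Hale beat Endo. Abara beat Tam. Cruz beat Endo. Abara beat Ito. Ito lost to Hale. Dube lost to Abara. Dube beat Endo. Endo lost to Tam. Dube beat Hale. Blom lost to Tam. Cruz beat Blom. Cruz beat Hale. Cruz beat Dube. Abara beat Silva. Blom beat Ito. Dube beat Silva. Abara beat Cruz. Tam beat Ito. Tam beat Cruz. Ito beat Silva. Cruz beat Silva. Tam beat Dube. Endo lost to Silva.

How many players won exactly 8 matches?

1

Win totals: Blom 5, Dube 4, Ito 2, Endo 0, Cruz 6, Tam 6, Silva 2, Hale 3, Abara 8.
Exactly 8: Abara — 1 player.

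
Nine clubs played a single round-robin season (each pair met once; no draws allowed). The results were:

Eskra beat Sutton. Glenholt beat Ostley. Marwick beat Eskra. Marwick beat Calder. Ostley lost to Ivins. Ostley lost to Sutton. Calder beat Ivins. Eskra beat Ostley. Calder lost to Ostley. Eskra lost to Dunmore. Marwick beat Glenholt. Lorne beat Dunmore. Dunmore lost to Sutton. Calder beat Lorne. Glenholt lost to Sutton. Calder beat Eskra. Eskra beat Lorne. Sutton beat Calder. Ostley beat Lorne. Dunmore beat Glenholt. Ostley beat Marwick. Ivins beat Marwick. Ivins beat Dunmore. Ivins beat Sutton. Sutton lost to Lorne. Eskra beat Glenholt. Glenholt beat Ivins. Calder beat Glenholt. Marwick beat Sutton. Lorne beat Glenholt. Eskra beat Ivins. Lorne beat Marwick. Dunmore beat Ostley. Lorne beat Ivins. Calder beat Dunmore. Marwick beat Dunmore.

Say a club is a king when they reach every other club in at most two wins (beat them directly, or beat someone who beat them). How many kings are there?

8

Eskra reaches everyone (king).
Lorne reaches everyone (king).
Dunmore reaches everyone (king).
Sutton reaches everyone (king).
Marwick reaches everyone (king).
Glenholt cannot reach Eskra in two steps.
Ostley reaches everyone (king).
Calder reaches everyone (king).
Ivins reaches everyone (king).
Kings: Eskra, Lorne, Dunmore, Sutton, Marwick, Ostley, Calder, Ivins — 8.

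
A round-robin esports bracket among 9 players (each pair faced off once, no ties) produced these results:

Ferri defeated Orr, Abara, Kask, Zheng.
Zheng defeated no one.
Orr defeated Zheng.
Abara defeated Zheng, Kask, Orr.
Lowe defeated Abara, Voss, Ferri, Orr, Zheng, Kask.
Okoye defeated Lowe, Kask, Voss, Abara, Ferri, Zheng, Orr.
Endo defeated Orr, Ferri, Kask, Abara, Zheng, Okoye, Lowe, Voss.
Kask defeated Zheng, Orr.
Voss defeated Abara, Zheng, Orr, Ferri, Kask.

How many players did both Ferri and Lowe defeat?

Ferri beat: Zheng, Abara, Kask, Orr.
Lowe beat: Ferri, Zheng, Abara, Voss, Kask, Orr.
Both beat: Zheng, Abara, Kask, Orr — 4.

4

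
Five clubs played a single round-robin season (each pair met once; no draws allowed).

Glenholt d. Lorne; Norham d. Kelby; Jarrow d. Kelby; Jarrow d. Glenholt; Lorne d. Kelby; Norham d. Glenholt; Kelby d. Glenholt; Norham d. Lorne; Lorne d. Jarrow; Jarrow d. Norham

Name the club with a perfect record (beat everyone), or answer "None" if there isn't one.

None

Highest win total is Norham with 3 (out of 4 possible).
Norham lost to Jarrow, so no club went undefeated.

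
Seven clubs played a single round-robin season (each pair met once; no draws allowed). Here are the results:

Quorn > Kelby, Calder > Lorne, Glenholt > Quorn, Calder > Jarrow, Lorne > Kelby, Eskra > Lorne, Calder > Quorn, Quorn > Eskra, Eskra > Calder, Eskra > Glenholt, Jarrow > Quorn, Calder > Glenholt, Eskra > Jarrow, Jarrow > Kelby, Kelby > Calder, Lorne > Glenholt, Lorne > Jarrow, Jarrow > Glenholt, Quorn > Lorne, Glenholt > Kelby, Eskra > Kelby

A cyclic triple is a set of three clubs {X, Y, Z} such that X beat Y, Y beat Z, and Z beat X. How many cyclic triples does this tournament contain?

Win totals: Glenholt 2, Kelby 1, Lorne 3, Quorn 3, Jarrow 3, Calder 4, Eskra 5.
A club with w wins dominates both others in C(w,2) triples; summing gives 1 + 0 + 3 + 3 + 3 + 6 + 10 = 26 transitive triples.
Total triples C(7,3) = 35, so cyclic triples = 35 − 26 = 9.

9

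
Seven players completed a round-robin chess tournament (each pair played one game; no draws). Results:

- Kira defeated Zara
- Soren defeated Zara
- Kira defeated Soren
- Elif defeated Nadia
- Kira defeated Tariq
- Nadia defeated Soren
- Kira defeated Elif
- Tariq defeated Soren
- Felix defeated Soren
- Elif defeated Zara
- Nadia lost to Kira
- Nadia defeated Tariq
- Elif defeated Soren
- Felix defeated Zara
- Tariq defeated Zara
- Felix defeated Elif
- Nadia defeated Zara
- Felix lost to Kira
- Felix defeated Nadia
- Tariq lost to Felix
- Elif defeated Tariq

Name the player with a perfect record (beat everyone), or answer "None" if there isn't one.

Kira has 6 wins out of 6 opponents — a perfect record.

Kira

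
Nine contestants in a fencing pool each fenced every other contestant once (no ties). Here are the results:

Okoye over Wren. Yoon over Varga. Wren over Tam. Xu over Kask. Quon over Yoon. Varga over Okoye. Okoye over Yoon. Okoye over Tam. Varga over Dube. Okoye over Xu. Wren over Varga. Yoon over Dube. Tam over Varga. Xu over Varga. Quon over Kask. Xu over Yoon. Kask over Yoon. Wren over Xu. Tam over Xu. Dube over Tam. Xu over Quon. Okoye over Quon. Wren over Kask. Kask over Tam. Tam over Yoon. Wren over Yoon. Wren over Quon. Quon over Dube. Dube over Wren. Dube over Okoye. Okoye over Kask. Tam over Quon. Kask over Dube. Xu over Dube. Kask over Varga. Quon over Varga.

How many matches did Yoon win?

2

Yoon's results: beat Dube, Varga; lost to Quon, Wren, Kask, Xu, Tam, Okoye.
That is 2 wins.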